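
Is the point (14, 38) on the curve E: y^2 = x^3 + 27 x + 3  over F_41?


Check whether y^2 = x^3 + 27 x + 3 (mod 41) for (x, y) = (14, 38).
LHS: y^2 = 38^2 mod 41 = 9
RHS: x^3 + 27 x + 3 = 14^3 + 27*14 + 3 mod 41 = 9
LHS = RHS

Yes, on the curve


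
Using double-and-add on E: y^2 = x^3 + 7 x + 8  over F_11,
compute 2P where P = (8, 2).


k = 2 = 10_2 (binary, LSB first: 01)
Double-and-add from P = (8, 2):
  bit 0 = 0: acc unchanged = O
  bit 1 = 1: acc = O + (4, 10) = (4, 10)

2P = (4, 10)


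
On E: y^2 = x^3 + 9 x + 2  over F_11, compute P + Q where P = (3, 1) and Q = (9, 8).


P != Q, so use the chord formula.
s = (y2 - y1) / (x2 - x1) = (7) / (6) mod 11 = 3
x3 = s^2 - x1 - x2 mod 11 = 3^2 - 3 - 9 = 8
y3 = s (x1 - x3) - y1 mod 11 = 3 * (3 - 8) - 1 = 6

P + Q = (8, 6)


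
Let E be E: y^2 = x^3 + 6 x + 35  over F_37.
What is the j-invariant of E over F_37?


Delta = -16(4 a^3 + 27 b^2) mod 37 = 25
-1728 * (4 a)^3 = -1728 * (4*6)^3 mod 37 = 31
j = 31 * 25^(-1) mod 37 = 19

j = 19 (mod 37)


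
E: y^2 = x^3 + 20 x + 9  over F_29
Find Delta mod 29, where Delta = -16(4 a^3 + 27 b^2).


4 a^3 + 27 b^2 = 4*20^3 + 27*9^2 = 32000 + 2187 = 34187
Delta = -16 * (34187) = -546992
Delta mod 29 = 6

Delta = 6 (mod 29)


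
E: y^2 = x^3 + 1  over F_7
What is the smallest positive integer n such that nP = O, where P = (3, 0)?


Compute successive multiples of P until we hit O:
  1P = (3, 0)
  2P = O

ord(P) = 2


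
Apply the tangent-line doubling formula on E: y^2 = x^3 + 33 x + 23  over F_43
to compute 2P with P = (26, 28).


Doubling: s = (3 x1^2 + a) / (2 y1)
s = (3*26^2 + 33) / (2*28) mod 43 = 13
x3 = s^2 - 2 x1 mod 43 = 13^2 - 2*26 = 31
y3 = s (x1 - x3) - y1 mod 43 = 13 * (26 - 31) - 28 = 36

2P = (31, 36)


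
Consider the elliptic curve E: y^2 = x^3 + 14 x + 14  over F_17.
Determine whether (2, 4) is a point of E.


Check whether y^2 = x^3 + 14 x + 14 (mod 17) for (x, y) = (2, 4).
LHS: y^2 = 4^2 mod 17 = 16
RHS: x^3 + 14 x + 14 = 2^3 + 14*2 + 14 mod 17 = 16
LHS = RHS

Yes, on the curve


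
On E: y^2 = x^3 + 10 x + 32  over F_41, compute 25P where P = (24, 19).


k = 25 = 11001_2 (binary, LSB first: 10011)
Double-and-add from P = (24, 19):
  bit 0 = 1: acc = O + (24, 19) = (24, 19)
  bit 1 = 0: acc unchanged = (24, 19)
  bit 2 = 0: acc unchanged = (24, 19)
  bit 3 = 1: acc = (24, 19) + (27, 31) = (6, 12)
  bit 4 = 1: acc = (6, 12) + (36, 29) = (39, 39)

25P = (39, 39)


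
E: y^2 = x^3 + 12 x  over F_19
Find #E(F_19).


For each x in F_19, count y with y^2 = x^3 + 12 x + 0 mod 19:
  x = 0: RHS = 0, y in [0]  -> 1 point(s)
  x = 3: RHS = 6, y in [5, 14]  -> 2 point(s)
  x = 4: RHS = 17, y in [6, 13]  -> 2 point(s)
  x = 7: RHS = 9, y in [3, 16]  -> 2 point(s)
  x = 8: RHS = 0, y in [0]  -> 1 point(s)
  x = 9: RHS = 1, y in [1, 18]  -> 2 point(s)
  x = 11: RHS = 0, y in [0]  -> 1 point(s)
  x = 13: RHS = 16, y in [4, 15]  -> 2 point(s)
  x = 14: RHS = 5, y in [9, 10]  -> 2 point(s)
  x = 17: RHS = 6, y in [5, 14]  -> 2 point(s)
  x = 18: RHS = 6, y in [5, 14]  -> 2 point(s)
Affine points: 19. Add the point at infinity: total = 20.

#E(F_19) = 20


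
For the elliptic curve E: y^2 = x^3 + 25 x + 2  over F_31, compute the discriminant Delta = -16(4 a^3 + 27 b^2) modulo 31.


4 a^3 + 27 b^2 = 4*25^3 + 27*2^2 = 62500 + 108 = 62608
Delta = -16 * (62608) = -1001728
Delta mod 31 = 6

Delta = 6 (mod 31)


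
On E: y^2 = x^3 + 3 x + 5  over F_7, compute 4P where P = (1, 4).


k = 4 = 100_2 (binary, LSB first: 001)
Double-and-add from P = (1, 4):
  bit 0 = 0: acc unchanged = O
  bit 1 = 0: acc unchanged = O
  bit 2 = 1: acc = O + (4, 5) = (4, 5)

4P = (4, 5)


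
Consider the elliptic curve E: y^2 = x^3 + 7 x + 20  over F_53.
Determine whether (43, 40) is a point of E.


Check whether y^2 = x^3 + 7 x + 20 (mod 53) for (x, y) = (43, 40).
LHS: y^2 = 40^2 mod 53 = 10
RHS: x^3 + 7 x + 20 = 43^3 + 7*43 + 20 mod 53 = 10
LHS = RHS

Yes, on the curve


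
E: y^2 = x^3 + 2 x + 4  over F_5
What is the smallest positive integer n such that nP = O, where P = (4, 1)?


Compute successive multiples of P until we hit O:
  1P = (4, 1)
  2P = (2, 4)
  3P = (0, 3)
  4P = (0, 2)
  5P = (2, 1)
  6P = (4, 4)
  7P = O

ord(P) = 7


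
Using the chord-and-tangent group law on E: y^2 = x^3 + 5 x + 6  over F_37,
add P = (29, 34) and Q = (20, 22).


P != Q, so use the chord formula.
s = (y2 - y1) / (x2 - x1) = (25) / (28) mod 37 = 26
x3 = s^2 - x1 - x2 mod 37 = 26^2 - 29 - 20 = 35
y3 = s (x1 - x3) - y1 mod 37 = 26 * (29 - 35) - 34 = 32

P + Q = (35, 32)


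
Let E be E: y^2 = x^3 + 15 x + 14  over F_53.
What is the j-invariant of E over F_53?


Delta = -16(4 a^3 + 27 b^2) mod 53 = 50
-1728 * (4 a)^3 = -1728 * (4*15)^3 mod 53 = 48
j = 48 * 50^(-1) mod 53 = 37

j = 37 (mod 53)


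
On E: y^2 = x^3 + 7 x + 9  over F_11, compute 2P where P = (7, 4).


Doubling: s = (3 x1^2 + a) / (2 y1)
s = (3*7^2 + 7) / (2*4) mod 11 = 0
x3 = s^2 - 2 x1 mod 11 = 0^2 - 2*7 = 8
y3 = s (x1 - x3) - y1 mod 11 = 0 * (7 - 8) - 4 = 7

2P = (8, 7)


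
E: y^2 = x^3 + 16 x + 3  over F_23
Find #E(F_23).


For each x in F_23, count y with y^2 = x^3 + 16 x + 3 mod 23:
  x = 0: RHS = 3, y in [7, 16]  -> 2 point(s)
  x = 3: RHS = 9, y in [3, 20]  -> 2 point(s)
  x = 4: RHS = 16, y in [4, 19]  -> 2 point(s)
  x = 5: RHS = 1, y in [1, 22]  -> 2 point(s)
  x = 6: RHS = 16, y in [4, 19]  -> 2 point(s)
  x = 9: RHS = 2, y in [5, 18]  -> 2 point(s)
  x = 10: RHS = 13, y in [6, 17]  -> 2 point(s)
  x = 13: RHS = 16, y in [4, 19]  -> 2 point(s)
  x = 14: RHS = 4, y in [2, 21]  -> 2 point(s)
  x = 16: RHS = 8, y in [10, 13]  -> 2 point(s)
  x = 17: RHS = 13, y in [6, 17]  -> 2 point(s)
  x = 19: RHS = 13, y in [6, 17]  -> 2 point(s)
  x = 21: RHS = 9, y in [3, 20]  -> 2 point(s)
  x = 22: RHS = 9, y in [3, 20]  -> 2 point(s)
Affine points: 28. Add the point at infinity: total = 29.

#E(F_23) = 29


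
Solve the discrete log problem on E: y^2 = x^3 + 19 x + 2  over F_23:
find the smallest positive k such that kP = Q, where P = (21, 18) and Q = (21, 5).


Enumerate multiples of P until we hit Q = (21, 5):
  1P = (21, 18)
  2P = (12, 7)
  3P = (2, 18)
  4P = (0, 5)
  5P = (4, 21)
  6P = (4, 2)
  7P = (0, 18)
  8P = (2, 5)
  9P = (12, 16)
  10P = (21, 5)
Match found at i = 10.

k = 10


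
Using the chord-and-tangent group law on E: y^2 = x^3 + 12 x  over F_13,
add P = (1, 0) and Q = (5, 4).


P != Q, so use the chord formula.
s = (y2 - y1) / (x2 - x1) = (4) / (4) mod 13 = 1
x3 = s^2 - x1 - x2 mod 13 = 1^2 - 1 - 5 = 8
y3 = s (x1 - x3) - y1 mod 13 = 1 * (1 - 8) - 0 = 6

P + Q = (8, 6)


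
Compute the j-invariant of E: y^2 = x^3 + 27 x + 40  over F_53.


Delta = -16(4 a^3 + 27 b^2) mod 53 = 18
-1728 * (4 a)^3 = -1728 * (4*27)^3 mod 53 = 9
j = 9 * 18^(-1) mod 53 = 27

j = 27 (mod 53)


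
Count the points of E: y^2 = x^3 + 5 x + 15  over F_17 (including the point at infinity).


For each x in F_17, count y with y^2 = x^3 + 5 x + 15 mod 17:
  x = 0: RHS = 15, y in [7, 10]  -> 2 point(s)
  x = 1: RHS = 4, y in [2, 15]  -> 2 point(s)
  x = 2: RHS = 16, y in [4, 13]  -> 2 point(s)
  x = 7: RHS = 2, y in [6, 11]  -> 2 point(s)
  x = 12: RHS = 1, y in [1, 16]  -> 2 point(s)
  x = 13: RHS = 16, y in [4, 13]  -> 2 point(s)
  x = 16: RHS = 9, y in [3, 14]  -> 2 point(s)
Affine points: 14. Add the point at infinity: total = 15.

#E(F_17) = 15


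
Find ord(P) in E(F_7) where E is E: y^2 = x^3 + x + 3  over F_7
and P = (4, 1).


Compute successive multiples of P until we hit O:
  1P = (4, 1)
  2P = (6, 6)
  3P = (5, 0)
  4P = (6, 1)
  5P = (4, 6)
  6P = O

ord(P) = 6


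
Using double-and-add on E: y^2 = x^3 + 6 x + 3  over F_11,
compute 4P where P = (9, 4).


k = 4 = 100_2 (binary, LSB first: 001)
Double-and-add from P = (9, 4):
  bit 0 = 0: acc unchanged = O
  bit 1 = 0: acc unchanged = O
  bit 2 = 1: acc = O + (9, 7) = (9, 7)

4P = (9, 7)


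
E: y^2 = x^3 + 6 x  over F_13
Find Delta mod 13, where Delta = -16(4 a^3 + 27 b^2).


4 a^3 + 27 b^2 = 4*6^3 + 27*0^2 = 864 + 0 = 864
Delta = -16 * (864) = -13824
Delta mod 13 = 8

Delta = 8 (mod 13)


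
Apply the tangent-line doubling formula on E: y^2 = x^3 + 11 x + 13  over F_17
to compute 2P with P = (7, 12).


Doubling: s = (3 x1^2 + a) / (2 y1)
s = (3*7^2 + 11) / (2*12) mod 17 = 8
x3 = s^2 - 2 x1 mod 17 = 8^2 - 2*7 = 16
y3 = s (x1 - x3) - y1 mod 17 = 8 * (7 - 16) - 12 = 1

2P = (16, 1)


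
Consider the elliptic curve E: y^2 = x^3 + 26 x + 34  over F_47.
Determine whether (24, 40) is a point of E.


Check whether y^2 = x^3 + 26 x + 34 (mod 47) for (x, y) = (24, 40).
LHS: y^2 = 40^2 mod 47 = 2
RHS: x^3 + 26 x + 34 = 24^3 + 26*24 + 34 mod 47 = 6
LHS != RHS

No, not on the curve


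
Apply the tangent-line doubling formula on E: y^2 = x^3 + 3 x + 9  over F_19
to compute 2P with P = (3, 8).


Doubling: s = (3 x1^2 + a) / (2 y1)
s = (3*3^2 + 3) / (2*8) mod 19 = 9
x3 = s^2 - 2 x1 mod 19 = 9^2 - 2*3 = 18
y3 = s (x1 - x3) - y1 mod 19 = 9 * (3 - 18) - 8 = 9

2P = (18, 9)


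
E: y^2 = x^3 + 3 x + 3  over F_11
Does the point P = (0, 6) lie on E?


Check whether y^2 = x^3 + 3 x + 3 (mod 11) for (x, y) = (0, 6).
LHS: y^2 = 6^2 mod 11 = 3
RHS: x^3 + 3 x + 3 = 0^3 + 3*0 + 3 mod 11 = 3
LHS = RHS

Yes, on the curve


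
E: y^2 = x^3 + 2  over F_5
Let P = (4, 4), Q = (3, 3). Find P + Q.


P != Q, so use the chord formula.
s = (y2 - y1) / (x2 - x1) = (4) / (4) mod 5 = 1
x3 = s^2 - x1 - x2 mod 5 = 1^2 - 4 - 3 = 4
y3 = s (x1 - x3) - y1 mod 5 = 1 * (4 - 4) - 4 = 1

P + Q = (4, 1)


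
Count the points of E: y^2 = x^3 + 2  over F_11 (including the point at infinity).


For each x in F_11, count y with y^2 = x^3 + 0 x + 2 mod 11:
  x = 1: RHS = 3, y in [5, 6]  -> 2 point(s)
  x = 4: RHS = 0, y in [0]  -> 1 point(s)
  x = 6: RHS = 9, y in [3, 8]  -> 2 point(s)
  x = 7: RHS = 4, y in [2, 9]  -> 2 point(s)
  x = 9: RHS = 5, y in [4, 7]  -> 2 point(s)
  x = 10: RHS = 1, y in [1, 10]  -> 2 point(s)
Affine points: 11. Add the point at infinity: total = 12.

#E(F_11) = 12


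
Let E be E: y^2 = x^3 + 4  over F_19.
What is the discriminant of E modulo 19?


4 a^3 + 27 b^2 = 4*0^3 + 27*4^2 = 0 + 432 = 432
Delta = -16 * (432) = -6912
Delta mod 19 = 4

Delta = 4 (mod 19)


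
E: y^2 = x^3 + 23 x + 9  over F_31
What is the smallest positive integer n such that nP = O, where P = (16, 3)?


Compute successive multiples of P until we hit O:
  1P = (16, 3)
  2P = (13, 5)
  3P = (30, 27)
  4P = (24, 1)
  5P = (24, 30)
  6P = (30, 4)
  7P = (13, 26)
  8P = (16, 28)
  ... (continuing to 9P)
  9P = O

ord(P) = 9


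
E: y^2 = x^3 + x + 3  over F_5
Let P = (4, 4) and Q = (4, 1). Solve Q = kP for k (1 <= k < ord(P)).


Enumerate multiples of P until we hit Q = (4, 1):
  1P = (4, 4)
  2P = (1, 0)
  3P = (4, 1)
Match found at i = 3.

k = 3


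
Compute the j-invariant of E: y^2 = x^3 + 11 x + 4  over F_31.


Delta = -16(4 a^3 + 27 b^2) mod 31 = 5
-1728 * (4 a)^3 = -1728 * (4*11)^3 mod 31 = 30
j = 30 * 5^(-1) mod 31 = 6

j = 6 (mod 31)


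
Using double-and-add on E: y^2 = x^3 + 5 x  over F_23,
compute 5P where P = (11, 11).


k = 5 = 101_2 (binary, LSB first: 101)
Double-and-add from P = (11, 11):
  bit 0 = 1: acc = O + (11, 11) = (11, 11)
  bit 1 = 0: acc unchanged = (11, 11)
  bit 2 = 1: acc = (11, 11) + (16, 6) = (20, 21)

5P = (20, 21)


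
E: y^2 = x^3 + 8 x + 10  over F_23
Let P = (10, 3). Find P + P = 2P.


Doubling: s = (3 x1^2 + a) / (2 y1)
s = (3*10^2 + 8) / (2*3) mod 23 = 13
x3 = s^2 - 2 x1 mod 23 = 13^2 - 2*10 = 11
y3 = s (x1 - x3) - y1 mod 23 = 13 * (10 - 11) - 3 = 7

2P = (11, 7)


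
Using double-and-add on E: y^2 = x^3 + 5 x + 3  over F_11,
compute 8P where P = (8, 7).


k = 8 = 1000_2 (binary, LSB first: 0001)
Double-and-add from P = (8, 7):
  bit 0 = 0: acc unchanged = O
  bit 1 = 0: acc unchanged = O
  bit 2 = 0: acc unchanged = O
  bit 3 = 1: acc = O + (8, 4) = (8, 4)

8P = (8, 4)


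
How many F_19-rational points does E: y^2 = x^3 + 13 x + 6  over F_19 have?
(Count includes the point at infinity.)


For each x in F_19, count y with y^2 = x^3 + 13 x + 6 mod 19:
  x = 0: RHS = 6, y in [5, 14]  -> 2 point(s)
  x = 1: RHS = 1, y in [1, 18]  -> 2 point(s)
  x = 5: RHS = 6, y in [5, 14]  -> 2 point(s)
  x = 9: RHS = 16, y in [4, 15]  -> 2 point(s)
  x = 11: RHS = 17, y in [6, 13]  -> 2 point(s)
  x = 12: RHS = 9, y in [3, 16]  -> 2 point(s)
  x = 13: RHS = 16, y in [4, 15]  -> 2 point(s)
  x = 14: RHS = 6, y in [5, 14]  -> 2 point(s)
  x = 15: RHS = 4, y in [2, 17]  -> 2 point(s)
  x = 16: RHS = 16, y in [4, 15]  -> 2 point(s)
  x = 18: RHS = 11, y in [7, 12]  -> 2 point(s)
Affine points: 22. Add the point at infinity: total = 23.

#E(F_19) = 23


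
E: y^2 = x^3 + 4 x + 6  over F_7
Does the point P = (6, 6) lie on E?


Check whether y^2 = x^3 + 4 x + 6 (mod 7) for (x, y) = (6, 6).
LHS: y^2 = 6^2 mod 7 = 1
RHS: x^3 + 4 x + 6 = 6^3 + 4*6 + 6 mod 7 = 1
LHS = RHS

Yes, on the curve


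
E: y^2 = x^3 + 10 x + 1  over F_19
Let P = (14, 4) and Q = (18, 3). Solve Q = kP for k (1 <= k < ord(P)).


Enumerate multiples of P until we hit Q = (18, 3):
  1P = (14, 4)
  2P = (8, 17)
  3P = (17, 12)
  4P = (12, 14)
  5P = (18, 16)
  6P = (15, 12)
  7P = (16, 18)
  8P = (0, 18)
  9P = (6, 7)
  10P = (3, 18)
  11P = (11, 6)
  12P = (5, 9)
  13P = (5, 10)
  14P = (11, 13)
  15P = (3, 1)
  16P = (6, 12)
  17P = (0, 1)
  18P = (16, 1)
  19P = (15, 7)
  20P = (18, 3)
Match found at i = 20.

k = 20


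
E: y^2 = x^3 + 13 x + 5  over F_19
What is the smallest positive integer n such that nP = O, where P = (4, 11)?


Compute successive multiples of P until we hit O:
  1P = (4, 11)
  2P = (17, 16)
  3P = (14, 10)
  4P = (5, 10)
  5P = (11, 15)
  6P = (2, 1)
  7P = (0, 9)
  8P = (1, 0)
  ... (continuing to 16P)
  16P = O

ord(P) = 16


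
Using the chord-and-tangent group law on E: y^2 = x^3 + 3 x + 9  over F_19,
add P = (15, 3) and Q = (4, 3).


P != Q, so use the chord formula.
s = (y2 - y1) / (x2 - x1) = (0) / (8) mod 19 = 0
x3 = s^2 - x1 - x2 mod 19 = 0^2 - 15 - 4 = 0
y3 = s (x1 - x3) - y1 mod 19 = 0 * (15 - 0) - 3 = 16

P + Q = (0, 16)


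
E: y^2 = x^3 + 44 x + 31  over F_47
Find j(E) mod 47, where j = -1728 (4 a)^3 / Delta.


Delta = -16(4 a^3 + 27 b^2) mod 47 = 35
-1728 * (4 a)^3 = -1728 * (4*44)^3 mod 47 = 27
j = 27 * 35^(-1) mod 47 = 33

j = 33 (mod 47)


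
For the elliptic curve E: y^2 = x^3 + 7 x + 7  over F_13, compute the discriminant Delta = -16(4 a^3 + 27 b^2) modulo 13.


4 a^3 + 27 b^2 = 4*7^3 + 27*7^2 = 1372 + 1323 = 2695
Delta = -16 * (2695) = -43120
Delta mod 13 = 1

Delta = 1 (mod 13)


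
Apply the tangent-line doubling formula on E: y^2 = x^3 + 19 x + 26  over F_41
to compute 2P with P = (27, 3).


Doubling: s = (3 x1^2 + a) / (2 y1)
s = (3*27^2 + 19) / (2*3) mod 41 = 26
x3 = s^2 - 2 x1 mod 41 = 26^2 - 2*27 = 7
y3 = s (x1 - x3) - y1 mod 41 = 26 * (27 - 7) - 3 = 25

2P = (7, 25)


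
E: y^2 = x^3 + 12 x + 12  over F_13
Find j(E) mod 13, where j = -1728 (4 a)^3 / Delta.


Delta = -16(4 a^3 + 27 b^2) mod 13 = 9
-1728 * (4 a)^3 = -1728 * (4*12)^3 mod 13 = 1
j = 1 * 9^(-1) mod 13 = 3

j = 3 (mod 13)


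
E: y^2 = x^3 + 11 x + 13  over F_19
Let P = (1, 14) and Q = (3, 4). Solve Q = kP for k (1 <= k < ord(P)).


Enumerate multiples of P until we hit Q = (3, 4):
  1P = (1, 14)
  2P = (3, 4)
Match found at i = 2.

k = 2


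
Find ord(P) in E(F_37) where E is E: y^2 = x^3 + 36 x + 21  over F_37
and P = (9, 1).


Compute successive multiples of P until we hit O:
  1P = (9, 1)
  2P = (8, 9)
  3P = (10, 7)
  4P = (17, 25)
  5P = (20, 3)
  6P = (1, 24)
  7P = (0, 24)
  8P = (19, 4)
  ... (continuing to 49P)
  49P = O

ord(P) = 49


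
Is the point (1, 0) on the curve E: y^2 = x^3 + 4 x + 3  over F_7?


Check whether y^2 = x^3 + 4 x + 3 (mod 7) for (x, y) = (1, 0).
LHS: y^2 = 0^2 mod 7 = 0
RHS: x^3 + 4 x + 3 = 1^3 + 4*1 + 3 mod 7 = 1
LHS != RHS

No, not on the curve


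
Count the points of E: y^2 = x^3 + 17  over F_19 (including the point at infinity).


For each x in F_19, count y with y^2 = x^3 + 0 x + 17 mod 19:
  x = 0: RHS = 17, y in [6, 13]  -> 2 point(s)
  x = 2: RHS = 6, y in [5, 14]  -> 2 point(s)
  x = 3: RHS = 6, y in [5, 14]  -> 2 point(s)
  x = 4: RHS = 5, y in [9, 10]  -> 2 point(s)
  x = 5: RHS = 9, y in [3, 16]  -> 2 point(s)
  x = 6: RHS = 5, y in [9, 10]  -> 2 point(s)
  x = 8: RHS = 16, y in [4, 15]  -> 2 point(s)
  x = 9: RHS = 5, y in [9, 10]  -> 2 point(s)
  x = 12: RHS = 16, y in [4, 15]  -> 2 point(s)
  x = 14: RHS = 6, y in [5, 14]  -> 2 point(s)
  x = 16: RHS = 9, y in [3, 16]  -> 2 point(s)
  x = 17: RHS = 9, y in [3, 16]  -> 2 point(s)
  x = 18: RHS = 16, y in [4, 15]  -> 2 point(s)
Affine points: 26. Add the point at infinity: total = 27.

#E(F_19) = 27


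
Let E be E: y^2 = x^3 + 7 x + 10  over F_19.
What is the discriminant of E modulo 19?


4 a^3 + 27 b^2 = 4*7^3 + 27*10^2 = 1372 + 2700 = 4072
Delta = -16 * (4072) = -65152
Delta mod 19 = 18

Delta = 18 (mod 19)


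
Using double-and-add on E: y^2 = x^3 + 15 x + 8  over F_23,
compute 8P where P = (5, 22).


k = 8 = 1000_2 (binary, LSB first: 0001)
Double-and-add from P = (5, 22):
  bit 0 = 0: acc unchanged = O
  bit 1 = 0: acc unchanged = O
  bit 2 = 0: acc unchanged = O
  bit 3 = 1: acc = O + (14, 8) = (14, 8)

8P = (14, 8)


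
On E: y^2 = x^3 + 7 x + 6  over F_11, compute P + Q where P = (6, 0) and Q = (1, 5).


P != Q, so use the chord formula.
s = (y2 - y1) / (x2 - x1) = (5) / (6) mod 11 = 10
x3 = s^2 - x1 - x2 mod 11 = 10^2 - 6 - 1 = 5
y3 = s (x1 - x3) - y1 mod 11 = 10 * (6 - 5) - 0 = 10

P + Q = (5, 10)


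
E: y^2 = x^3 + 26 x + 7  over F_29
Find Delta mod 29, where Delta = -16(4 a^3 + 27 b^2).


4 a^3 + 27 b^2 = 4*26^3 + 27*7^2 = 70304 + 1323 = 71627
Delta = -16 * (71627) = -1146032
Delta mod 29 = 19

Delta = 19 (mod 29)


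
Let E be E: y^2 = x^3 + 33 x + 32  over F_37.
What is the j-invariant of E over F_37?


Delta = -16(4 a^3 + 27 b^2) mod 37 = 30
-1728 * (4 a)^3 = -1728 * (4*33)^3 mod 37 = 10
j = 10 * 30^(-1) mod 37 = 25

j = 25 (mod 37)


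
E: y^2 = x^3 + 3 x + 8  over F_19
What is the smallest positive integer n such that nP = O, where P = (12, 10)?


Compute successive multiples of P until we hit O:
  1P = (12, 10)
  2P = (18, 2)
  3P = (14, 18)
  4P = (9, 2)
  5P = (3, 14)
  6P = (11, 17)
  7P = (7, 12)
  8P = (7, 7)
  ... (continuing to 15P)
  15P = O

ord(P) = 15


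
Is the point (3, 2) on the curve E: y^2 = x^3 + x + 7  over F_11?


Check whether y^2 = x^3 + 1 x + 7 (mod 11) for (x, y) = (3, 2).
LHS: y^2 = 2^2 mod 11 = 4
RHS: x^3 + 1 x + 7 = 3^3 + 1*3 + 7 mod 11 = 4
LHS = RHS

Yes, on the curve


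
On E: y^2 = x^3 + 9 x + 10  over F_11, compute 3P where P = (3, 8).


k = 3 = 11_2 (binary, LSB first: 11)
Double-and-add from P = (3, 8):
  bit 0 = 1: acc = O + (3, 8) = (3, 8)
  bit 1 = 1: acc = (3, 8) + (8, 0) = (3, 3)

3P = (3, 3)


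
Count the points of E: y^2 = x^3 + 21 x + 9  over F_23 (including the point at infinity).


For each x in F_23, count y with y^2 = x^3 + 21 x + 9 mod 23:
  x = 0: RHS = 9, y in [3, 20]  -> 2 point(s)
  x = 1: RHS = 8, y in [10, 13]  -> 2 point(s)
  x = 2: RHS = 13, y in [6, 17]  -> 2 point(s)
  x = 5: RHS = 9, y in [3, 20]  -> 2 point(s)
  x = 6: RHS = 6, y in [11, 12]  -> 2 point(s)
  x = 7: RHS = 16, y in [4, 19]  -> 2 point(s)
  x = 10: RHS = 0, y in [0]  -> 1 point(s)
  x = 13: RHS = 18, y in [8, 15]  -> 2 point(s)
  x = 16: RHS = 2, y in [5, 18]  -> 2 point(s)
  x = 17: RHS = 12, y in [9, 14]  -> 2 point(s)
  x = 18: RHS = 9, y in [3, 20]  -> 2 point(s)
Affine points: 21. Add the point at infinity: total = 22.

#E(F_23) = 22


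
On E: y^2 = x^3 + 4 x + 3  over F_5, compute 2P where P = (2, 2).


Doubling: s = (3 x1^2 + a) / (2 y1)
s = (3*2^2 + 4) / (2*2) mod 5 = 4
x3 = s^2 - 2 x1 mod 5 = 4^2 - 2*2 = 2
y3 = s (x1 - x3) - y1 mod 5 = 4 * (2 - 2) - 2 = 3

2P = (2, 3)


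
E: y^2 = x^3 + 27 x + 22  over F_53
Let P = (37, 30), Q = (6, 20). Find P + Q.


P != Q, so use the chord formula.
s = (y2 - y1) / (x2 - x1) = (43) / (22) mod 53 = 14
x3 = s^2 - x1 - x2 mod 53 = 14^2 - 37 - 6 = 47
y3 = s (x1 - x3) - y1 mod 53 = 14 * (37 - 47) - 30 = 42

P + Q = (47, 42)


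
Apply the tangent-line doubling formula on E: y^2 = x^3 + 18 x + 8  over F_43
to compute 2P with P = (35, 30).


Doubling: s = (3 x1^2 + a) / (2 y1)
s = (3*35^2 + 18) / (2*30) mod 43 = 25
x3 = s^2 - 2 x1 mod 43 = 25^2 - 2*35 = 39
y3 = s (x1 - x3) - y1 mod 43 = 25 * (35 - 39) - 30 = 42

2P = (39, 42)


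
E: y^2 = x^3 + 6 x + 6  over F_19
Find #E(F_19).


For each x in F_19, count y with y^2 = x^3 + 6 x + 6 mod 19:
  x = 0: RHS = 6, y in [5, 14]  -> 2 point(s)
  x = 2: RHS = 7, y in [8, 11]  -> 2 point(s)
  x = 5: RHS = 9, y in [3, 16]  -> 2 point(s)
  x = 6: RHS = 11, y in [7, 12]  -> 2 point(s)
  x = 7: RHS = 11, y in [7, 12]  -> 2 point(s)
  x = 11: RHS = 16, y in [4, 15]  -> 2 point(s)
  x = 12: RHS = 1, y in [1, 18]  -> 2 point(s)
  x = 13: RHS = 1, y in [1, 18]  -> 2 point(s)
  x = 17: RHS = 5, y in [9, 10]  -> 2 point(s)
Affine points: 18. Add the point at infinity: total = 19.

#E(F_19) = 19


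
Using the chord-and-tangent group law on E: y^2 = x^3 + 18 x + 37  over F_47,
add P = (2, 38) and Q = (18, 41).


P != Q, so use the chord formula.
s = (y2 - y1) / (x2 - x1) = (3) / (16) mod 47 = 9
x3 = s^2 - x1 - x2 mod 47 = 9^2 - 2 - 18 = 14
y3 = s (x1 - x3) - y1 mod 47 = 9 * (2 - 14) - 38 = 42

P + Q = (14, 42)


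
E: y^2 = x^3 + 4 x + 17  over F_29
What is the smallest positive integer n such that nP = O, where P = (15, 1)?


Compute successive multiples of P until we hit O:
  1P = (15, 1)
  2P = (6, 24)
  3P = (2, 27)
  4P = (16, 1)
  5P = (27, 28)
  6P = (12, 13)
  7P = (18, 11)
  8P = (20, 21)
  ... (continuing to 19P)
  19P = O

ord(P) = 19


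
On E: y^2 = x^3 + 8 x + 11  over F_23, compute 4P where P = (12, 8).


k = 4 = 100_2 (binary, LSB first: 001)
Double-and-add from P = (12, 8):
  bit 0 = 0: acc unchanged = O
  bit 1 = 0: acc unchanged = O
  bit 2 = 1: acc = O + (12, 15) = (12, 15)

4P = (12, 15)


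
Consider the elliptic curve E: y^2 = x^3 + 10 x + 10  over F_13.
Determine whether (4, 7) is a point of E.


Check whether y^2 = x^3 + 10 x + 10 (mod 13) for (x, y) = (4, 7).
LHS: y^2 = 7^2 mod 13 = 10
RHS: x^3 + 10 x + 10 = 4^3 + 10*4 + 10 mod 13 = 10
LHS = RHS

Yes, on the curve


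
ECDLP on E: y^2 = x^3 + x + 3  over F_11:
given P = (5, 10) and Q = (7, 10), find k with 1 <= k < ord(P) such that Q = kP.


Enumerate multiples of P until we hit Q = (7, 10):
  1P = (5, 10)
  2P = (4, 7)
  3P = (0, 5)
  4P = (7, 10)
Match found at i = 4.

k = 4


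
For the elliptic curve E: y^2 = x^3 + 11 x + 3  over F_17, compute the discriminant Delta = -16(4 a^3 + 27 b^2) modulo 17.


4 a^3 + 27 b^2 = 4*11^3 + 27*3^2 = 5324 + 243 = 5567
Delta = -16 * (5567) = -89072
Delta mod 17 = 8

Delta = 8 (mod 17)


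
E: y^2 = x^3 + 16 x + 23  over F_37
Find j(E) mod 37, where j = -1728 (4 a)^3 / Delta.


Delta = -16(4 a^3 + 27 b^2) mod 37 = 22
-1728 * (4 a)^3 = -1728 * (4*16)^3 mod 37 = 26
j = 26 * 22^(-1) mod 37 = 18

j = 18 (mod 37)


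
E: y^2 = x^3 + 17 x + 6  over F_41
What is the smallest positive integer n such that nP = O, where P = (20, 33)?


Compute successive multiples of P until we hit O:
  1P = (20, 33)
  2P = (22, 32)
  3P = (30, 13)
  4P = (36, 40)
  5P = (35, 4)
  6P = (26, 36)
  7P = (26, 5)
  8P = (35, 37)
  ... (continuing to 13P)
  13P = O

ord(P) = 13


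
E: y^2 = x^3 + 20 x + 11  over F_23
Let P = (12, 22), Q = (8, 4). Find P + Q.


P != Q, so use the chord formula.
s = (y2 - y1) / (x2 - x1) = (5) / (19) mod 23 = 16
x3 = s^2 - x1 - x2 mod 23 = 16^2 - 12 - 8 = 6
y3 = s (x1 - x3) - y1 mod 23 = 16 * (12 - 6) - 22 = 5

P + Q = (6, 5)


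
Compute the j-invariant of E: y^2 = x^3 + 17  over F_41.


Delta = -16(4 a^3 + 27 b^2) mod 41 = 38
-1728 * (4 a)^3 = -1728 * (4*0)^3 mod 41 = 0
j = 0 * 38^(-1) mod 41 = 0

j = 0 (mod 41)


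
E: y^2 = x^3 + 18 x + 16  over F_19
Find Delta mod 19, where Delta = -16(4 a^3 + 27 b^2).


4 a^3 + 27 b^2 = 4*18^3 + 27*16^2 = 23328 + 6912 = 30240
Delta = -16 * (30240) = -483840
Delta mod 19 = 14

Delta = 14 (mod 19)


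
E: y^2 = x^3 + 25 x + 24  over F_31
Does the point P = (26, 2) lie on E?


Check whether y^2 = x^3 + 25 x + 24 (mod 31) for (x, y) = (26, 2).
LHS: y^2 = 2^2 mod 31 = 4
RHS: x^3 + 25 x + 24 = 26^3 + 25*26 + 24 mod 31 = 22
LHS != RHS

No, not on the curve


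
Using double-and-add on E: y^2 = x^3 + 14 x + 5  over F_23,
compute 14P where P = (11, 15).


k = 14 = 1110_2 (binary, LSB first: 0111)
Double-and-add from P = (11, 15):
  bit 0 = 0: acc unchanged = O
  bit 1 = 1: acc = O + (5, 19) = (5, 19)
  bit 2 = 1: acc = (5, 19) + (2, 8) = (9, 20)
  bit 3 = 1: acc = (9, 20) + (22, 17) = (19, 0)

14P = (19, 0)


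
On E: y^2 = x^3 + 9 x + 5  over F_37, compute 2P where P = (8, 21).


Doubling: s = (3 x1^2 + a) / (2 y1)
s = (3*8^2 + 9) / (2*21) mod 37 = 18
x3 = s^2 - 2 x1 mod 37 = 18^2 - 2*8 = 12
y3 = s (x1 - x3) - y1 mod 37 = 18 * (8 - 12) - 21 = 18

2P = (12, 18)


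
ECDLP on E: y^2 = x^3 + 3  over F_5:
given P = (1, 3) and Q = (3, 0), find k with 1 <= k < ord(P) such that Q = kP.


Enumerate multiples of P until we hit Q = (3, 0):
  1P = (1, 3)
  2P = (2, 4)
  3P = (3, 0)
Match found at i = 3.

k = 3


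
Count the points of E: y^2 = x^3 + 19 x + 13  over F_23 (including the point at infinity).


For each x in F_23, count y with y^2 = x^3 + 19 x + 13 mod 23:
  x = 0: RHS = 13, y in [6, 17]  -> 2 point(s)
  x = 2: RHS = 13, y in [6, 17]  -> 2 point(s)
  x = 5: RHS = 3, y in [7, 16]  -> 2 point(s)
  x = 7: RHS = 6, y in [11, 12]  -> 2 point(s)
  x = 9: RHS = 16, y in [4, 19]  -> 2 point(s)
  x = 11: RHS = 12, y in [9, 14]  -> 2 point(s)
  x = 15: RHS = 16, y in [4, 19]  -> 2 point(s)
  x = 18: RHS = 0, y in [0]  -> 1 point(s)
  x = 21: RHS = 13, y in [6, 17]  -> 2 point(s)
  x = 22: RHS = 16, y in [4, 19]  -> 2 point(s)
Affine points: 19. Add the point at infinity: total = 20.

#E(F_23) = 20


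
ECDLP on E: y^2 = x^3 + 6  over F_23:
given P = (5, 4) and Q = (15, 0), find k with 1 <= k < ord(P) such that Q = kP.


Enumerate multiples of P until we hit Q = (15, 0):
  1P = (5, 4)
  2P = (15, 0)
Match found at i = 2.

k = 2


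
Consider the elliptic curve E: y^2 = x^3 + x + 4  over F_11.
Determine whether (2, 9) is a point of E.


Check whether y^2 = x^3 + 1 x + 4 (mod 11) for (x, y) = (2, 9).
LHS: y^2 = 9^2 mod 11 = 4
RHS: x^3 + 1 x + 4 = 2^3 + 1*2 + 4 mod 11 = 3
LHS != RHS

No, not on the curve


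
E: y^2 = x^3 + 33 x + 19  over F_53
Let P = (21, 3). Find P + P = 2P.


Doubling: s = (3 x1^2 + a) / (2 y1)
s = (3*21^2 + 33) / (2*3) mod 53 = 14
x3 = s^2 - 2 x1 mod 53 = 14^2 - 2*21 = 48
y3 = s (x1 - x3) - y1 mod 53 = 14 * (21 - 48) - 3 = 43

2P = (48, 43)


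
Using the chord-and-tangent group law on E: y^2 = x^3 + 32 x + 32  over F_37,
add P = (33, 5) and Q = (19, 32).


P != Q, so use the chord formula.
s = (y2 - y1) / (x2 - x1) = (27) / (23) mod 37 = 6
x3 = s^2 - x1 - x2 mod 37 = 6^2 - 33 - 19 = 21
y3 = s (x1 - x3) - y1 mod 37 = 6 * (33 - 21) - 5 = 30

P + Q = (21, 30)


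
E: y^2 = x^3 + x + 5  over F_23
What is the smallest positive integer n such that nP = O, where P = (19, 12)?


Compute successive multiples of P until we hit O:
  1P = (19, 12)
  2P = (17, 17)
  3P = (22, 7)
  4P = (18, 17)
  5P = (11, 17)
  6P = (11, 6)
  7P = (18, 6)
  8P = (22, 16)
  ... (continuing to 11P)
  11P = O

ord(P) = 11


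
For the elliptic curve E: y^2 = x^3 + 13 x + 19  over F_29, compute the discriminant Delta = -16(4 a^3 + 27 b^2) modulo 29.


4 a^3 + 27 b^2 = 4*13^3 + 27*19^2 = 8788 + 9747 = 18535
Delta = -16 * (18535) = -296560
Delta mod 29 = 23

Delta = 23 (mod 29)


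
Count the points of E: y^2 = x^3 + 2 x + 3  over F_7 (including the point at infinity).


For each x in F_7, count y with y^2 = x^3 + 2 x + 3 mod 7:
  x = 2: RHS = 1, y in [1, 6]  -> 2 point(s)
  x = 3: RHS = 1, y in [1, 6]  -> 2 point(s)
  x = 6: RHS = 0, y in [0]  -> 1 point(s)
Affine points: 5. Add the point at infinity: total = 6.

#E(F_7) = 6


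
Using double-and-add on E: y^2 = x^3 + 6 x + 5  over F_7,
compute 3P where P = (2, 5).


k = 3 = 11_2 (binary, LSB first: 11)
Double-and-add from P = (2, 5):
  bit 0 = 1: acc = O + (2, 5) = (2, 5)
  bit 1 = 1: acc = (2, 5) + (4, 4) = (3, 6)

3P = (3, 6)


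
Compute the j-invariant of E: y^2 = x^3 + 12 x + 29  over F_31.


Delta = -16(4 a^3 + 27 b^2) mod 31 = 24
-1728 * (4 a)^3 = -1728 * (4*12)^3 mod 31 = 27
j = 27 * 24^(-1) mod 31 = 5

j = 5 (mod 31)


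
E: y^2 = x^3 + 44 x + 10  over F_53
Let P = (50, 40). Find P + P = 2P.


Doubling: s = (3 x1^2 + a) / (2 y1)
s = (3*50^2 + 44) / (2*40) mod 53 = 36
x3 = s^2 - 2 x1 mod 53 = 36^2 - 2*50 = 30
y3 = s (x1 - x3) - y1 mod 53 = 36 * (50 - 30) - 40 = 44

2P = (30, 44)


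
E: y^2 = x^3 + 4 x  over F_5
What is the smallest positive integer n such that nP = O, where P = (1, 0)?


Compute successive multiples of P until we hit O:
  1P = (1, 0)
  2P = O

ord(P) = 2


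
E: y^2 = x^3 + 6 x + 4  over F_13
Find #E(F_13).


For each x in F_13, count y with y^2 = x^3 + 6 x + 4 mod 13:
  x = 0: RHS = 4, y in [2, 11]  -> 2 point(s)
  x = 3: RHS = 10, y in [6, 7]  -> 2 point(s)
  x = 4: RHS = 1, y in [1, 12]  -> 2 point(s)
  x = 5: RHS = 3, y in [4, 9]  -> 2 point(s)
  x = 6: RHS = 9, y in [3, 10]  -> 2 point(s)
  x = 7: RHS = 12, y in [5, 8]  -> 2 point(s)
  x = 11: RHS = 10, y in [6, 7]  -> 2 point(s)
  x = 12: RHS = 10, y in [6, 7]  -> 2 point(s)
Affine points: 16. Add the point at infinity: total = 17.

#E(F_13) = 17


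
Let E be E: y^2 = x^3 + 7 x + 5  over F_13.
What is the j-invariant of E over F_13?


Delta = -16(4 a^3 + 27 b^2) mod 13 = 8
-1728 * (4 a)^3 = -1728 * (4*7)^3 mod 13 = 8
j = 8 * 8^(-1) mod 13 = 1

j = 1 (mod 13)


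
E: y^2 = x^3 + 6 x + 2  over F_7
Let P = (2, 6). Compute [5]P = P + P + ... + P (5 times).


k = 5 = 101_2 (binary, LSB first: 101)
Double-and-add from P = (2, 6):
  bit 0 = 1: acc = O + (2, 6) = (2, 6)
  bit 1 = 0: acc unchanged = (2, 6)
  bit 2 = 1: acc = (2, 6) + (1, 4) = (1, 3)

5P = (1, 3)


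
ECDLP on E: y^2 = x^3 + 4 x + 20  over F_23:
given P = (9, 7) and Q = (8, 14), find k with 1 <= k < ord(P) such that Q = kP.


Enumerate multiples of P until we hit Q = (8, 14):
  1P = (9, 7)
  2P = (8, 9)
  3P = (10, 18)
  4P = (10, 5)
  5P = (8, 14)
Match found at i = 5.

k = 5


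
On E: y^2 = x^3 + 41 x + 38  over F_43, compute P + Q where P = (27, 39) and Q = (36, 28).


P != Q, so use the chord formula.
s = (y2 - y1) / (x2 - x1) = (32) / (9) mod 43 = 37
x3 = s^2 - x1 - x2 mod 43 = 37^2 - 27 - 36 = 16
y3 = s (x1 - x3) - y1 mod 43 = 37 * (27 - 16) - 39 = 24

P + Q = (16, 24)


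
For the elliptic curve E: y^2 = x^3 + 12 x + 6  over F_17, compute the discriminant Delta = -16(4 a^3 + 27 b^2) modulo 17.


4 a^3 + 27 b^2 = 4*12^3 + 27*6^2 = 6912 + 972 = 7884
Delta = -16 * (7884) = -126144
Delta mod 17 = 13

Delta = 13 (mod 17)


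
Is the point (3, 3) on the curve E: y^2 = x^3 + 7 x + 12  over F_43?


Check whether y^2 = x^3 + 7 x + 12 (mod 43) for (x, y) = (3, 3).
LHS: y^2 = 3^2 mod 43 = 9
RHS: x^3 + 7 x + 12 = 3^3 + 7*3 + 12 mod 43 = 17
LHS != RHS

No, not on the curve


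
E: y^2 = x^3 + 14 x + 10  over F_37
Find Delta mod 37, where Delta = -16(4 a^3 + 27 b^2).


4 a^3 + 27 b^2 = 4*14^3 + 27*10^2 = 10976 + 2700 = 13676
Delta = -16 * (13676) = -218816
Delta mod 37 = 2

Delta = 2 (mod 37)


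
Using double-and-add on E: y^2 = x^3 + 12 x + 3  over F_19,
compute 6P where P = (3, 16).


k = 6 = 110_2 (binary, LSB first: 011)
Double-and-add from P = (3, 16):
  bit 0 = 0: acc unchanged = O
  bit 1 = 1: acc = O + (3, 3) = (3, 3)
  bit 2 = 1: acc = (3, 3) + (3, 16) = O

6P = O


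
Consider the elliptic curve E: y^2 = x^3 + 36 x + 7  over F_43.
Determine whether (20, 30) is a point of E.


Check whether y^2 = x^3 + 36 x + 7 (mod 43) for (x, y) = (20, 30).
LHS: y^2 = 30^2 mod 43 = 40
RHS: x^3 + 36 x + 7 = 20^3 + 36*20 + 7 mod 43 = 41
LHS != RHS

No, not on the curve


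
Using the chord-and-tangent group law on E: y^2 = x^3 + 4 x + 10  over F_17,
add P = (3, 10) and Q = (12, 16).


P != Q, so use the chord formula.
s = (y2 - y1) / (x2 - x1) = (6) / (9) mod 17 = 12
x3 = s^2 - x1 - x2 mod 17 = 12^2 - 3 - 12 = 10
y3 = s (x1 - x3) - y1 mod 17 = 12 * (3 - 10) - 10 = 8

P + Q = (10, 8)


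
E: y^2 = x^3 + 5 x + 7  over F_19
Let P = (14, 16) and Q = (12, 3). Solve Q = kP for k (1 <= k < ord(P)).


Enumerate multiples of P until we hit Q = (12, 3):
  1P = (14, 16)
  2P = (2, 14)
  3P = (12, 16)
  4P = (12, 3)
Match found at i = 4.

k = 4


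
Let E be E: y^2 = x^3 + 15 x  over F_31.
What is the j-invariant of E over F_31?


Delta = -16(4 a^3 + 27 b^2) mod 31 = 8
-1728 * (4 a)^3 = -1728 * (4*15)^3 mod 31 = 29
j = 29 * 8^(-1) mod 31 = 23

j = 23 (mod 31)


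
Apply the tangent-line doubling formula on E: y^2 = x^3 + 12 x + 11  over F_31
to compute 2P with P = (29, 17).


Doubling: s = (3 x1^2 + a) / (2 y1)
s = (3*29^2 + 12) / (2*17) mod 31 = 8
x3 = s^2 - 2 x1 mod 31 = 8^2 - 2*29 = 6
y3 = s (x1 - x3) - y1 mod 31 = 8 * (29 - 6) - 17 = 12

2P = (6, 12)


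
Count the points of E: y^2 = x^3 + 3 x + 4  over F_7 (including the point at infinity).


For each x in F_7, count y with y^2 = x^3 + 3 x + 4 mod 7:
  x = 0: RHS = 4, y in [2, 5]  -> 2 point(s)
  x = 1: RHS = 1, y in [1, 6]  -> 2 point(s)
  x = 2: RHS = 4, y in [2, 5]  -> 2 point(s)
  x = 5: RHS = 4, y in [2, 5]  -> 2 point(s)
  x = 6: RHS = 0, y in [0]  -> 1 point(s)
Affine points: 9. Add the point at infinity: total = 10.

#E(F_7) = 10


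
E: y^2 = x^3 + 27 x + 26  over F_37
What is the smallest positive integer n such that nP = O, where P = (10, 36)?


Compute successive multiples of P until we hit O:
  1P = (10, 36)
  2P = (26, 27)
  3P = (11, 27)
  4P = (23, 7)
  5P = (0, 10)
  6P = (16, 15)
  7P = (14, 15)
  8P = (29, 36)
  ... (continuing to 41P)
  41P = O

ord(P) = 41


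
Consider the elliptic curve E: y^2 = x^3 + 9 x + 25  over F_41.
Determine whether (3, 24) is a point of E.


Check whether y^2 = x^3 + 9 x + 25 (mod 41) for (x, y) = (3, 24).
LHS: y^2 = 24^2 mod 41 = 2
RHS: x^3 + 9 x + 25 = 3^3 + 9*3 + 25 mod 41 = 38
LHS != RHS

No, not on the curve


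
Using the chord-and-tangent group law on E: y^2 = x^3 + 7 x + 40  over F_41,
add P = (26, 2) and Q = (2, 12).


P != Q, so use the chord formula.
s = (y2 - y1) / (x2 - x1) = (10) / (17) mod 41 = 3
x3 = s^2 - x1 - x2 mod 41 = 3^2 - 26 - 2 = 22
y3 = s (x1 - x3) - y1 mod 41 = 3 * (26 - 22) - 2 = 10

P + Q = (22, 10)


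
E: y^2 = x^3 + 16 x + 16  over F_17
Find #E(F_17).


For each x in F_17, count y with y^2 = x^3 + 16 x + 16 mod 17:
  x = 0: RHS = 16, y in [4, 13]  -> 2 point(s)
  x = 1: RHS = 16, y in [4, 13]  -> 2 point(s)
  x = 4: RHS = 8, y in [5, 12]  -> 2 point(s)
  x = 5: RHS = 0, y in [0]  -> 1 point(s)
  x = 12: RHS = 15, y in [7, 10]  -> 2 point(s)
  x = 14: RHS = 9, y in [3, 14]  -> 2 point(s)
  x = 16: RHS = 16, y in [4, 13]  -> 2 point(s)
Affine points: 13. Add the point at infinity: total = 14.

#E(F_17) = 14


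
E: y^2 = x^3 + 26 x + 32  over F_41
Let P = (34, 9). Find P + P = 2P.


Doubling: s = (3 x1^2 + a) / (2 y1)
s = (3*34^2 + 26) / (2*9) mod 41 = 21
x3 = s^2 - 2 x1 mod 41 = 21^2 - 2*34 = 4
y3 = s (x1 - x3) - y1 mod 41 = 21 * (34 - 4) - 9 = 6

2P = (4, 6)


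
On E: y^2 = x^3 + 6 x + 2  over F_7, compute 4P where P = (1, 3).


k = 4 = 100_2 (binary, LSB first: 001)
Double-and-add from P = (1, 3):
  bit 0 = 0: acc unchanged = O
  bit 1 = 0: acc unchanged = O
  bit 2 = 1: acc = O + (0, 4) = (0, 4)

4P = (0, 4)


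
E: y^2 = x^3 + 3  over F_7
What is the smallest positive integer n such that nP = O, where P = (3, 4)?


Compute successive multiples of P until we hit O:
  1P = (3, 4)
  2P = (2, 2)
  3P = (6, 4)
  4P = (5, 3)
  5P = (1, 2)
  6P = (4, 2)
  7P = (4, 5)
  8P = (1, 5)
  ... (continuing to 13P)
  13P = O

ord(P) = 13


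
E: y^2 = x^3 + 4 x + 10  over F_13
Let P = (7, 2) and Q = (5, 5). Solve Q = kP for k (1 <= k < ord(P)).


Enumerate multiples of P until we hit Q = (5, 5):
  1P = (7, 2)
  2P = (3, 6)
  3P = (4, 8)
  4P = (6, 9)
  5P = (10, 6)
  6P = (5, 5)
Match found at i = 6.

k = 6


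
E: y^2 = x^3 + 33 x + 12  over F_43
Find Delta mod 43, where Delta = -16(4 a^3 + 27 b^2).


4 a^3 + 27 b^2 = 4*33^3 + 27*12^2 = 143748 + 3888 = 147636
Delta = -16 * (147636) = -2362176
Delta mod 43 = 29

Delta = 29 (mod 43)


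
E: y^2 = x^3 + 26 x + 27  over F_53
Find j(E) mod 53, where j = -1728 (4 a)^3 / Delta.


Delta = -16(4 a^3 + 27 b^2) mod 53 = 6
-1728 * (4 a)^3 = -1728 * (4*26)^3 mod 53 = 44
j = 44 * 6^(-1) mod 53 = 25

j = 25 (mod 53)


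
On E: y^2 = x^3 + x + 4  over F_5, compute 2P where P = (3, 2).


Doubling: s = (3 x1^2 + a) / (2 y1)
s = (3*3^2 + 1) / (2*2) mod 5 = 2
x3 = s^2 - 2 x1 mod 5 = 2^2 - 2*3 = 3
y3 = s (x1 - x3) - y1 mod 5 = 2 * (3 - 3) - 2 = 3

2P = (3, 3)


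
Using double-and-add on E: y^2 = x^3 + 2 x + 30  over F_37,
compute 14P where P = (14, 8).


k = 14 = 1110_2 (binary, LSB first: 0111)
Double-and-add from P = (14, 8):
  bit 0 = 0: acc unchanged = O
  bit 1 = 1: acc = O + (20, 2) = (20, 2)
  bit 2 = 1: acc = (20, 2) + (8, 15) = (13, 12)
  bit 3 = 1: acc = (13, 12) + (0, 17) = (34, 16)

14P = (34, 16)


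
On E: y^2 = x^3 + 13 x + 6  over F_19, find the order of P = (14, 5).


Compute successive multiples of P until we hit O:
  1P = (14, 5)
  2P = (16, 4)
  3P = (13, 4)
  4P = (12, 16)
  5P = (9, 15)
  6P = (0, 5)
  7P = (5, 14)
  8P = (1, 1)
  ... (continuing to 23P)
  23P = O

ord(P) = 23


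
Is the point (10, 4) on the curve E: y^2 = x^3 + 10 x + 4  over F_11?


Check whether y^2 = x^3 + 10 x + 4 (mod 11) for (x, y) = (10, 4).
LHS: y^2 = 4^2 mod 11 = 5
RHS: x^3 + 10 x + 4 = 10^3 + 10*10 + 4 mod 11 = 4
LHS != RHS

No, not on the curve


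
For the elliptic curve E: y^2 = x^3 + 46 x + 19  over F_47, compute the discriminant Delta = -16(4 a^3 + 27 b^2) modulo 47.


4 a^3 + 27 b^2 = 4*46^3 + 27*19^2 = 389344 + 9747 = 399091
Delta = -16 * (399091) = -6385456
Delta mod 47 = 11

Delta = 11 (mod 47)


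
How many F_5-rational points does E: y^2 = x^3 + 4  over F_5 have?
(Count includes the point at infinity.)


For each x in F_5, count y with y^2 = x^3 + 0 x + 4 mod 5:
  x = 0: RHS = 4, y in [2, 3]  -> 2 point(s)
  x = 1: RHS = 0, y in [0]  -> 1 point(s)
  x = 3: RHS = 1, y in [1, 4]  -> 2 point(s)
Affine points: 5. Add the point at infinity: total = 6.

#E(F_5) = 6


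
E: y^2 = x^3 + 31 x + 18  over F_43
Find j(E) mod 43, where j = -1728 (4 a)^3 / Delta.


Delta = -16(4 a^3 + 27 b^2) mod 43 = 36
-1728 * (4 a)^3 = -1728 * (4*31)^3 mod 43 = 11
j = 11 * 36^(-1) mod 43 = 23

j = 23 (mod 43)


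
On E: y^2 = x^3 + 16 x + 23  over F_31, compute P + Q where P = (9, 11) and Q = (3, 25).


P != Q, so use the chord formula.
s = (y2 - y1) / (x2 - x1) = (14) / (25) mod 31 = 8
x3 = s^2 - x1 - x2 mod 31 = 8^2 - 9 - 3 = 21
y3 = s (x1 - x3) - y1 mod 31 = 8 * (9 - 21) - 11 = 17

P + Q = (21, 17)


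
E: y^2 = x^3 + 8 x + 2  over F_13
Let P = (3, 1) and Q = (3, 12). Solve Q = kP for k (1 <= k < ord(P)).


Enumerate multiples of P until we hit Q = (3, 12):
  1P = (3, 1)
  2P = (11, 2)
  3P = (11, 11)
  4P = (3, 12)
Match found at i = 4.

k = 4


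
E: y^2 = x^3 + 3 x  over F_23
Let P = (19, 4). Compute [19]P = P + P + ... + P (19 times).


k = 19 = 10011_2 (binary, LSB first: 11001)
Double-and-add from P = (19, 4):
  bit 0 = 1: acc = O + (19, 4) = (19, 4)
  bit 1 = 1: acc = (19, 4) + (3, 6) = (10, 15)
  bit 2 = 0: acc unchanged = (10, 15)
  bit 3 = 0: acc unchanged = (10, 15)
  bit 4 = 1: acc = (10, 15) + (12, 4) = (14, 7)

19P = (14, 7)


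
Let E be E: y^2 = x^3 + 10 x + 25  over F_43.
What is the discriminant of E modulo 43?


4 a^3 + 27 b^2 = 4*10^3 + 27*25^2 = 4000 + 16875 = 20875
Delta = -16 * (20875) = -334000
Delta mod 43 = 24

Delta = 24 (mod 43)
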